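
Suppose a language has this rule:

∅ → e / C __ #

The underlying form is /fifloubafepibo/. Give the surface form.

No segment of /fifloubafepibo/ meets the structural description of the rule, so the form surfaces unchanged.

fifloubafepibo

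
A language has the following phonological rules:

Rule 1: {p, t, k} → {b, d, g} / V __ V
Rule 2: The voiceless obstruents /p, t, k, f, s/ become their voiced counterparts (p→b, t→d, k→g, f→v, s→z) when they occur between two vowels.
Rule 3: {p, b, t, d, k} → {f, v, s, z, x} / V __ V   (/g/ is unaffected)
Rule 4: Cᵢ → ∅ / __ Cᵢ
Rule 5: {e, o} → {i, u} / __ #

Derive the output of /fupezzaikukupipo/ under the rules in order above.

fuvezaiguguvivu

Rule 1 (intervocalic voicing): /p/ is a voiceless stop between vowels /u/ and /e/, so it voices to [b]. /k/ is a voiceless stop between vowels /i/ and /u/, so it voices to [g]. /k/ is a voiceless stop between vowels /u/ and /u/, so it voices to [g]. /p/ is a voiceless stop between vowels /u/ and /i/, so it voices to [b]. /p/ is a voiceless stop between vowels /i/ and /o/, so it voices to [b]. /fupezzaikukupipo/ → fubezzaigugubibo.
Rule 2 (intervocalic voicing): no segment meets the environment; /fubezzaigugubibo/ is unchanged.
Rule 3 (intervocalic spirantization): /b/ is a stop between vowels /u/ and /e/, so it spirantizes to the fricative [v]. /b/ is a stop between vowels /u/ and /i/, so it spirantizes to the fricative [v]. /b/ is a stop between vowels /i/ and /o/, so it spirantizes to the fricative [v]. /fubezzaigugubibo/ → fuvezzaiguguvivo.
Rule 4 (degemination): /zz/ is a geminate; the first /z/ deletes. /fuvezzaiguguvivo/ → fuvezaiguguvivo.
Rule 5 (final vowel raising): /o/ is a mid vowel in word-final position, so it raises to [u]. /fuvezaiguguvivo/ → fuvezaiguguvivu.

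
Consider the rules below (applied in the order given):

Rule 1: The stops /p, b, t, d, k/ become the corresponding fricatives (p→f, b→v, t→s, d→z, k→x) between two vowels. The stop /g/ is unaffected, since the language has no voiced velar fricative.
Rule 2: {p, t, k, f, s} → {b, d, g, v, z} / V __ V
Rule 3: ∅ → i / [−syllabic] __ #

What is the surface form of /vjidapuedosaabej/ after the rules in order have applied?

Rule 1 (intervocalic spirantization): /d/ is a stop between vowels /i/ and /a/, so it spirantizes to the fricative [z]. /p/ is a stop between vowels /a/ and /u/, so it spirantizes to the fricative [f]. /d/ is a stop between vowels /e/ and /o/, so it spirantizes to the fricative [z]. /b/ is a stop between vowels /a/ and /e/, so it spirantizes to the fricative [v]. /vjidapuedosaabej/ → vjizafuezosaavej.
Rule 2 (intervocalic voicing): /f/ is a voiceless obstruent between vowels /a/ and /u/, so it voices to [v]. /s/ is a voiceless obstruent between vowels /o/ and /a/, so it voices to [z]. /vjizafuezosaavej/ → vjizavuezozaavej.
Rule 3 (final i-epenthesis): the form ends in the consonant /j/, so [i] is inserted word-finally. /vjizavuezozaavej/ → vjizavuezozaaveji.

vjizavuezozaaveji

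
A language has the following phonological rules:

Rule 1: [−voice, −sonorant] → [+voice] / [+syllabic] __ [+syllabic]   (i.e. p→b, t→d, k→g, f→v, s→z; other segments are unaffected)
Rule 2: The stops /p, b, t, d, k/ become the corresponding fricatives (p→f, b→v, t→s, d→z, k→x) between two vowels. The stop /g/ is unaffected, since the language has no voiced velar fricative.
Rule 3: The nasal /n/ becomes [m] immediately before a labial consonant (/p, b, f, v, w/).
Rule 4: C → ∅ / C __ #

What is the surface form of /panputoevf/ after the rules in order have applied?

Rule 1 (intervocalic voicing): /t/ is a voiceless obstruent between vowels /u/ and /o/, so it voices to [d]. /panputoevf/ → panpudoevf.
Rule 2 (intervocalic spirantization): /d/ is a stop between vowels /u/ and /o/, so it spirantizes to the fricative [z]. /panpudoevf/ → panpuzoevf.
Rule 3 (nasal place assimilation): /n/ precedes the labial consonant /p/, so it assimilates in place to [m]. /panpuzoevf/ → pampuzoevf.
Rule 4 (final cluster simplification): /f/ is the second consonant of a word-final cluster /vf/, so it deletes. /pampuzoevf/ → pampuzoev.

pampuzoev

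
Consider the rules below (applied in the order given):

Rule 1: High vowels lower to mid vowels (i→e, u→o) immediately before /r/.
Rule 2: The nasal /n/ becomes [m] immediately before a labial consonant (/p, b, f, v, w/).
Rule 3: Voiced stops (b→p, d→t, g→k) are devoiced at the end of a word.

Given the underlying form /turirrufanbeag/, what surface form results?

Rule 1 (pre-rhotic lowering): /u/ is a high vowel immediately before /r/, so it lowers to [o]. /i/ is a high vowel immediately before /r/, so it lowers to [e]. /turirrufanbeag/ → torerrufanbeag.
Rule 2 (nasal place assimilation): /n/ precedes the labial consonant /b/, so it assimilates in place to [m]. /torerrufanbeag/ → torerrufambeag.
Rule 3 (final devoicing): /g/ is a voiced stop in word-final position, so it devoices to [k]. /torerrufambeag/ → torerrufambeak.

torerrufambeak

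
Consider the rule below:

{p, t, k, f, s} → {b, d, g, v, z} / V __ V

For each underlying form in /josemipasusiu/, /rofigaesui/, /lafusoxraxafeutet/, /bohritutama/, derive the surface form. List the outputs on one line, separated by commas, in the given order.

/josemipasusiu/: /s/ is a voiceless obstruent between vowels /o/ and /e/, so it voices to [z]. /p/ is a voiceless obstruent between vowels /i/ and /a/, so it voices to [b]. /s/ is a voiceless obstruent between vowels /a/ and /u/, so it voices to [z]. /s/ is a voiceless obstruent between vowels /u/ and /i/, so it voices to [z]. → [jozemibazuziu].
/rofigaesui/: /f/ is a voiceless obstruent between vowels /o/ and /i/, so it voices to [v]. /s/ is a voiceless obstruent between vowels /e/ and /u/, so it voices to [z]. → [rovigaezui].
/lafusoxraxafeutet/: /f/ is a voiceless obstruent between vowels /a/ and /u/, so it voices to [v]. /s/ is a voiceless obstruent between vowels /u/ and /o/, so it voices to [z]. /f/ is a voiceless obstruent between vowels /a/ and /e/, so it voices to [v]. /t/ is a voiceless obstruent between vowels /u/ and /e/, so it voices to [d]. → [lavuzoxraxaveudet].
/bohritutama/: /t/ is a voiceless obstruent between vowels /i/ and /u/, so it voices to [d]. /t/ is a voiceless obstruent between vowels /u/ and /a/, so it voices to [d]. → [bohridudama].

jozemibazuziu, rovigaezui, lavuzoxraxaveudet, bohridudama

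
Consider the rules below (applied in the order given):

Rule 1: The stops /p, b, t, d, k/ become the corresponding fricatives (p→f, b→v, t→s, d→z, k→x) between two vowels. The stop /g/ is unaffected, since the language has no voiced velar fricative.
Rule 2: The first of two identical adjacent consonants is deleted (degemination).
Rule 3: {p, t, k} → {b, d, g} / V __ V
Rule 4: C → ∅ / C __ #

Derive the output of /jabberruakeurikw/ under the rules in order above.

Rule 1 (intervocalic spirantization): /k/ is a stop between vowels /a/ and /e/, so it spirantizes to the fricative [x]. /jabberruakeurikw/ → jabberruaxeurikw.
Rule 2 (degemination): /bb/ is a geminate; the first /b/ deletes. /rr/ is a geminate; the first /r/ deletes. /jabberruaxeurikw/ → jaberuaxeurikw.
Rule 3 (intervocalic voicing): no segment meets the environment; /jaberuaxeurikw/ is unchanged.
Rule 4 (final cluster simplification): /w/ is the second consonant of a word-final cluster /kw/, so it deletes. /jaberuaxeurikw/ → jaberuaxeurik.

jaberuaxeurik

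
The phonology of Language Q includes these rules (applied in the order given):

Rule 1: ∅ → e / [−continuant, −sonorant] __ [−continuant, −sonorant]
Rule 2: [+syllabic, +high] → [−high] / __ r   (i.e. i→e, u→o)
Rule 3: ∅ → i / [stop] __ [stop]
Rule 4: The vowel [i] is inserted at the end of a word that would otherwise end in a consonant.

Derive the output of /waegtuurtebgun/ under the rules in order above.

Rule 1 (stop-cluster e-epenthesis): /g/ and /t/ form a stop–stop cluster, so [e] is inserted between them. /b/ and /g/ form a stop–stop cluster, so [e] is inserted between them. /waegtuurtebgun/ → waegetuurtebegun.
Rule 2 (pre-rhotic lowering): /u/ is a high vowel immediately before /r/, so it lowers to [o]. /waegetuurtebegun/ → waegetuortebegun.
Rule 3 (stop-cluster i-epenthesis): no segment meets the environment; /waegetuortebegun/ is unchanged.
Rule 4 (final i-epenthesis): the form ends in the consonant /n/, so [i] is inserted word-finally. /waegetuortebegun/ → waegetuortebeguni.

waegetuortebeguni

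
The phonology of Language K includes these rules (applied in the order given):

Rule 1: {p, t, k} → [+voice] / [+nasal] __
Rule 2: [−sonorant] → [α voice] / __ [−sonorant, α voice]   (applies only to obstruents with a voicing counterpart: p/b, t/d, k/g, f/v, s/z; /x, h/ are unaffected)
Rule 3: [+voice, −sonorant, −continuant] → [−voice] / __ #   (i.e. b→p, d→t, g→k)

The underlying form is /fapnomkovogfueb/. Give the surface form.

fapnomgovokfuep

Rule 1 (post-nasal voicing): /k/ is a voiceless stop immediately after the nasal /m/, so it voices to [g]. /fapnomkovogfueb/ → fapnomgovogfueb.
Rule 2 (regressive voicing assimilation): /g/ precedes the voiceless obstruent /f/, so it devoices to [k] by assimilation. /fapnomgovogfueb/ → fapnomgovokfueb.
Rule 3 (final devoicing): /b/ is a voiced stop in word-final position, so it devoices to [p]. /fapnomgovokfueb/ → fapnomgovokfuep.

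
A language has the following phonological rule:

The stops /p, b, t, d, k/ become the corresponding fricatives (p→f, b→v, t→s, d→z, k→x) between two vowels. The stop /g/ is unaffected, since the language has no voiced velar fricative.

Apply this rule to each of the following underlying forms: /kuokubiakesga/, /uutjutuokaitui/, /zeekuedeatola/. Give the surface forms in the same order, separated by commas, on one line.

/kuokubiakesga/: /k/ is a stop between vowels /o/ and /u/, so it spirantizes to the fricative [x]. /b/ is a stop between vowels /u/ and /i/, so it spirantizes to the fricative [v]. /k/ is a stop between vowels /a/ and /e/, so it spirantizes to the fricative [x]. → [kuoxuviaxesga].
/uutjutuokaitui/: /t/ is a stop between vowels /u/ and /u/, so it spirantizes to the fricative [s]. /k/ is a stop between vowels /o/ and /a/, so it spirantizes to the fricative [x]. /t/ is a stop between vowels /i/ and /u/, so it spirantizes to the fricative [s]. → [uutjusuoxaisui].
/zeekuedeatola/: /k/ is a stop between vowels /e/ and /u/, so it spirantizes to the fricative [x]. /d/ is a stop between vowels /e/ and /e/, so it spirantizes to the fricative [z]. /t/ is a stop between vowels /a/ and /o/, so it spirantizes to the fricative [s]. → [zeexuezeasola].

kuoxuviaxesga, uutjusuoxaisui, zeexuezeasola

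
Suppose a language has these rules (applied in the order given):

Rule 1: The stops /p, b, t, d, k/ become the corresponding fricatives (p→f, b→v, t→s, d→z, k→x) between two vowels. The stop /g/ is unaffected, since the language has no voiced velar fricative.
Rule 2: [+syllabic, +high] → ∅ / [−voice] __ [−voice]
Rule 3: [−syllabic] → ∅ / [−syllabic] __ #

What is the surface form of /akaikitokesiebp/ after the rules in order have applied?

axaixsoxesieb

Rule 1 (intervocalic spirantization): /k/ is a stop between vowels /a/ and /a/, so it spirantizes to the fricative [x]. /k/ is a stop between vowels /i/ and /i/, so it spirantizes to the fricative [x]. /t/ is a stop between vowels /i/ and /o/, so it spirantizes to the fricative [s]. /k/ is a stop between vowels /o/ and /e/, so it spirantizes to the fricative [x]. /akaikitokesiebp/ → axaixisoxesiebp.
Rule 2 (high vowel syncope): /i/ is a high vowel flanked by voiceless consonants /x/ and /s/, so it deletes. /axaixisoxesiebp/ → axaixsoxesiebp.
Rule 3 (final cluster simplification): /p/ is the second consonant of a word-final cluster /bp/, so it deletes. /axaixsoxesiebp/ → axaixsoxesieb.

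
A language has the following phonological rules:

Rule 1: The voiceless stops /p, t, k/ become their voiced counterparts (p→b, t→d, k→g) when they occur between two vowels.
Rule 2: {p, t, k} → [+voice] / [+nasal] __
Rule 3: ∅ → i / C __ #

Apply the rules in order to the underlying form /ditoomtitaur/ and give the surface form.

didoomdidauri

Rule 1 (intervocalic voicing): /t/ is a voiceless stop between vowels /i/ and /o/, so it voices to [d]. /t/ is a voiceless stop between vowels /i/ and /a/, so it voices to [d]. /ditoomtitaur/ → didoomtidaur.
Rule 2 (post-nasal voicing): /t/ is a voiceless stop immediately after the nasal /m/, so it voices to [d]. /didoomtidaur/ → didoomdidaur.
Rule 3 (final i-epenthesis): the form ends in the consonant /r/, so [i] is inserted word-finally. /didoomdidaur/ → didoomdidauri.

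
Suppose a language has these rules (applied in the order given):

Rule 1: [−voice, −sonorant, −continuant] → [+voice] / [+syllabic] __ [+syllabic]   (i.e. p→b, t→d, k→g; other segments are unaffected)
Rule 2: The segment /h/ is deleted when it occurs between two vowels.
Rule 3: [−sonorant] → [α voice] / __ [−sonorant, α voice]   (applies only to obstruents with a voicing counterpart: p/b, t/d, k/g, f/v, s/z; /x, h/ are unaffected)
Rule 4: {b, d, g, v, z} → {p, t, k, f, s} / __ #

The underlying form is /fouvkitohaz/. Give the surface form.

foufkidoas

Rule 1 (intervocalic voicing): /t/ is a voiceless stop between vowels /i/ and /o/, so it voices to [d]. /fouvkitohaz/ → fouvkidohaz.
Rule 2 (intervocalic h-deletion): /h/ occurs between vowels /o/ and /a/, so it deletes. /fouvkidohaz/ → fouvkidoaz.
Rule 3 (regressive voicing assimilation): /v/ precedes the voiceless obstruent /k/, so it devoices to [f] by assimilation. /fouvkidoaz/ → foufkidoaz.
Rule 4 (final devoicing): /z/ is a voiced obstruent in word-final position, so it devoices to [s]. /foufkidoaz/ → foufkidoas.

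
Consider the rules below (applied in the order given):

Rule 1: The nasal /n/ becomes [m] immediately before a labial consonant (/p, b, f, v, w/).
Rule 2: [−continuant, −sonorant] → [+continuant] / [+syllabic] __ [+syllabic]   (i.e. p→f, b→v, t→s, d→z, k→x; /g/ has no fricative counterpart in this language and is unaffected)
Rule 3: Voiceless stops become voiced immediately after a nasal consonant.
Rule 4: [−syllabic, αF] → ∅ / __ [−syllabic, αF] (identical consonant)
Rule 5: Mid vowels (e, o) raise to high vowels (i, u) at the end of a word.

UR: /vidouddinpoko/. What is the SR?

vizoudimboxu

Rule 1 (nasal place assimilation): /n/ precedes the labial consonant /p/, so it assimilates in place to [m]. /vidouddinpoko/ → vidouddimpoko.
Rule 2 (intervocalic spirantization): /d/ is a stop between vowels /i/ and /o/, so it spirantizes to the fricative [z]. /k/ is a stop between vowels /o/ and /o/, so it spirantizes to the fricative [x]. /vidouddimpoko/ → vizouddimpoxo.
Rule 3 (post-nasal voicing): /p/ is a voiceless stop immediately after the nasal /m/, so it voices to [b]. /vizouddimpoxo/ → vizouddimboxo.
Rule 4 (degemination): /dd/ is a geminate; the first /d/ deletes. /vizouddimboxo/ → vizoudimboxo.
Rule 5 (final vowel raising): /o/ is a mid vowel in word-final position, so it raises to [u]. /vizoudimboxo/ → vizoudimboxu.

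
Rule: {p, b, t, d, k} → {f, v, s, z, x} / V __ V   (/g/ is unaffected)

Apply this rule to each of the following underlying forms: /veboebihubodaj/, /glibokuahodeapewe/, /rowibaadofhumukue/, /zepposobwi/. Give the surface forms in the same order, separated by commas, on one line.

vevoevihuvozaj, glivoxuahozeafewe, rowivaazofhumuxue, zepposobwi

/veboebihubodaj/: /b/ is a stop between vowels /e/ and /o/, so it spirantizes to the fricative [v]. /b/ is a stop between vowels /e/ and /i/, so it spirantizes to the fricative [v]. /b/ is a stop between vowels /u/ and /o/, so it spirantizes to the fricative [v]. /d/ is a stop between vowels /o/ and /a/, so it spirantizes to the fricative [z]. → [vevoevihuvozaj].
/glibokuahodeapewe/: /b/ is a stop between vowels /i/ and /o/, so it spirantizes to the fricative [v]. /k/ is a stop between vowels /o/ and /u/, so it spirantizes to the fricative [x]. /d/ is a stop between vowels /o/ and /e/, so it spirantizes to the fricative [z]. /p/ is a stop between vowels /a/ and /e/, so it spirantizes to the fricative [f]. → [glivoxuahozeafewe].
/rowibaadofhumukue/: /b/ is a stop between vowels /i/ and /a/, so it spirantizes to the fricative [v]. /d/ is a stop between vowels /a/ and /o/, so it spirantizes to the fricative [z]. /k/ is a stop between vowels /u/ and /u/, so it spirantizes to the fricative [x]. → [rowivaazofhumuxue].
/zepposobwi/: the rule's environment is not met; surfaces unchanged as [zepposobwi].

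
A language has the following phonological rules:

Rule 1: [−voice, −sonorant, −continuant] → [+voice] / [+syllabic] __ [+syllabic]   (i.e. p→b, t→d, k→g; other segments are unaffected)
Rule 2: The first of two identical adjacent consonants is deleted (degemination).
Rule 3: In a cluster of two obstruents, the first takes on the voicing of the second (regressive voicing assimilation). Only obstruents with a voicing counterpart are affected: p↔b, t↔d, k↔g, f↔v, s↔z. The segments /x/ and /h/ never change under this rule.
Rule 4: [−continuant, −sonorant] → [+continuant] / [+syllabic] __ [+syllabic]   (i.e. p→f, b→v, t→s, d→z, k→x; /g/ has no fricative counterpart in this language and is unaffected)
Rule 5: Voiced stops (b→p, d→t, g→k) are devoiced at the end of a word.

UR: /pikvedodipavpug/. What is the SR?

pigvezozivafpuk

Rule 1 (intervocalic voicing): /p/ is a voiceless stop between vowels /i/ and /a/, so it voices to [b]. /pikvedodipavpug/ → pikvedodibavpug.
Rule 2 (degemination): no segment meets the environment; /pikvedodibavpug/ is unchanged.
Rule 3 (regressive voicing assimilation): /k/ precedes the voiced obstruent /v/, so it voices to [g] by assimilation. /v/ precedes the voiceless obstruent /p/, so it devoices to [f] by assimilation. /pikvedodibavpug/ → pigvedodibafpug.
Rule 4 (intervocalic spirantization): /d/ is a stop between vowels /e/ and /o/, so it spirantizes to the fricative [z]. /d/ is a stop between vowels /o/ and /i/, so it spirantizes to the fricative [z]. /b/ is a stop between vowels /i/ and /a/, so it spirantizes to the fricative [v]. /pigvedodibafpug/ → pigvezozivafpug.
Rule 5 (final devoicing): /g/ is a voiced stop in word-final position, so it devoices to [k]. /pigvezozivafpug/ → pigvezozivafpuk.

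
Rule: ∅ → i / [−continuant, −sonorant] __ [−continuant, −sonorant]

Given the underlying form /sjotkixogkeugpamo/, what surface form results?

sjotikixogikeugipamo

/t/ and /k/ form a stop–stop cluster, so [i] is inserted between them.
/g/ and /k/ form a stop–stop cluster, so [i] is inserted between them.
/g/ and /p/ form a stop–stop cluster, so [i] is inserted between them.
Surface form: [sjotikixogikeugipamo].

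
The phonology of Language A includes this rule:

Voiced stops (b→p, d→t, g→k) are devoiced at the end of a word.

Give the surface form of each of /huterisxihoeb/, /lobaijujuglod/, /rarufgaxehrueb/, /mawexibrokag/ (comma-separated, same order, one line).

/huterisxihoeb/: /b/ is a voiced stop in word-final position, so it devoices to [p]. → [huterisxihoep].
/lobaijujuglod/: /d/ is a voiced stop in word-final position, so it devoices to [t]. → [lobaijujuglot].
/rarufgaxehrueb/: /b/ is a voiced stop in word-final position, so it devoices to [p]. → [rarufgaxehruep].
/mawexibrokag/: /g/ is a voiced stop in word-final position, so it devoices to [k]. → [mawexibrokak].

huterisxihoep, lobaijujuglot, rarufgaxehruep, mawexibrokak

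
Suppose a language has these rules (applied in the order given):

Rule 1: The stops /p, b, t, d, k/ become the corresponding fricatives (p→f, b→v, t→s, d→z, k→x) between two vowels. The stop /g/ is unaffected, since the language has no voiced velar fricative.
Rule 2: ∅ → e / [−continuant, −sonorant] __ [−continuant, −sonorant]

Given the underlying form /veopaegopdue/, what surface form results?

veofaegopedue

Rule 1 (intervocalic spirantization): /p/ is a stop between vowels /o/ and /a/, so it spirantizes to the fricative [f]. /veopaegopdue/ → veofaegopdue.
Rule 2 (stop-cluster e-epenthesis): /p/ and /d/ form a stop–stop cluster, so [e] is inserted between them. /veofaegopdue/ → veofaegopedue.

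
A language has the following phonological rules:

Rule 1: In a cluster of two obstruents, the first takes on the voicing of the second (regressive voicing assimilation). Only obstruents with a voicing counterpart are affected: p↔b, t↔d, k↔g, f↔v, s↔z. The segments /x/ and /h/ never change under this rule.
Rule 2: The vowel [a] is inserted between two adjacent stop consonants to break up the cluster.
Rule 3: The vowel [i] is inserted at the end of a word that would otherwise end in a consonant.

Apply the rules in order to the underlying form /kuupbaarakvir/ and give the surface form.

Rule 1 (regressive voicing assimilation): /p/ precedes the voiced obstruent /b/, so it voices to [b] by assimilation. /k/ precedes the voiced obstruent /v/, so it voices to [g] by assimilation. /kuupbaarakvir/ → kuubbaaragvir.
Rule 2 (stop-cluster a-epenthesis): /b/ and /b/ form a stop–stop cluster, so [a] is inserted between them. /kuubbaaragvir/ → kuubabaaragvir.
Rule 3 (final i-epenthesis): the form ends in the consonant /r/, so [i] is inserted word-finally. /kuubabaaragvir/ → kuubabaaragviri.

kuubabaaragviri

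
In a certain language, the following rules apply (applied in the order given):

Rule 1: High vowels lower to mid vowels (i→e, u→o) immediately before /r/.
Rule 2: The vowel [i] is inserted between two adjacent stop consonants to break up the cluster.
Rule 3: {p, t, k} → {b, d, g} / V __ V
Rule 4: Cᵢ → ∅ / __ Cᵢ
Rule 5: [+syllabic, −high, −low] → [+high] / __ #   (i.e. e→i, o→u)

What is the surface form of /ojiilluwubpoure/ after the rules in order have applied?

ojiiluwubiboori

Rule 1 (pre-rhotic lowering): /u/ is a high vowel immediately before /r/, so it lowers to [o]. /ojiilluwubpoure/ → ojiilluwubpoore.
Rule 2 (stop-cluster i-epenthesis): /b/ and /p/ form a stop–stop cluster, so [i] is inserted between them. /ojiilluwubpoore/ → ojiilluwubipoore.
Rule 3 (intervocalic voicing): /p/ is a voiceless stop between vowels /i/ and /o/, so it voices to [b]. /ojiilluwubipoore/ → ojiilluwubiboore.
Rule 4 (degemination): /ll/ is a geminate; the first /l/ deletes. /ojiilluwubiboore/ → ojiiluwubiboore.
Rule 5 (final vowel raising): /e/ is a mid vowel in word-final position, so it raises to [i]. /ojiiluwubiboore/ → ojiiluwubiboori.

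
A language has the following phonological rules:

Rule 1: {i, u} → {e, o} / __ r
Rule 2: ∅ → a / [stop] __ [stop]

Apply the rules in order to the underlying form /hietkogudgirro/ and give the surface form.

Rule 1 (pre-rhotic lowering): /i/ is a high vowel immediately before /r/, so it lowers to [e]. /hietkogudgirro/ → hietkogudgerro.
Rule 2 (stop-cluster a-epenthesis): /t/ and /k/ form a stop–stop cluster, so [a] is inserted between them. /d/ and /g/ form a stop–stop cluster, so [a] is inserted between them. /hietkogudgerro/ → hietakogudagerro.

hietakogudagerro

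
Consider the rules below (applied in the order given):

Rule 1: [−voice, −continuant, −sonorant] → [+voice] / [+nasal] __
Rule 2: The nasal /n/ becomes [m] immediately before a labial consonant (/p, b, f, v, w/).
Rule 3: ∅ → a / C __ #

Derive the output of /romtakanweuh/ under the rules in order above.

Rule 1 (post-nasal voicing): /t/ is a voiceless stop immediately after the nasal /m/, so it voices to [d]. /romtakanweuh/ → romdakanweuh.
Rule 2 (nasal place assimilation): /n/ precedes the labial consonant /w/, so it assimilates in place to [m]. /romdakanweuh/ → romdakamweuh.
Rule 3 (final a-epenthesis): the form ends in the consonant /h/, so [a] is inserted word-finally. /romdakamweuh/ → romdakamweuha.

romdakamweuha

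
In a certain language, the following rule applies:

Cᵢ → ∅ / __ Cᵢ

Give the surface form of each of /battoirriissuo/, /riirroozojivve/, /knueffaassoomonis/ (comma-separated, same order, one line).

/battoirriissuo/: /tt/ is a geminate; the first /t/ deletes. /rr/ is a geminate; the first /r/ deletes. /ss/ is a geminate; the first /s/ deletes. → [batoiriisuo].
/riirroozojivve/: /rr/ is a geminate; the first /r/ deletes. /vv/ is a geminate; the first /v/ deletes. → [riiroozojive].
/knueffaassoomonis/: /ff/ is a geminate; the first /f/ deletes. /ss/ is a geminate; the first /s/ deletes. → [knuefaasoomonis].

batoiriisuo, riiroozojive, knuefaasoomonis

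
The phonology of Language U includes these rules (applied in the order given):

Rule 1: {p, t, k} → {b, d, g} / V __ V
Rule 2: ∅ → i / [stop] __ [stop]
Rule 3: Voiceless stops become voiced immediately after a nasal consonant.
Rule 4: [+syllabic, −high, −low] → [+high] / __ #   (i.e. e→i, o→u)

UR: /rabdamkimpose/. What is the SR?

Rule 1 (intervocalic voicing): no segment meets the environment; /rabdamkimpose/ is unchanged.
Rule 2 (stop-cluster i-epenthesis): /b/ and /d/ form a stop–stop cluster, so [i] is inserted between them. /rabdamkimpose/ → rabidamkimpose.
Rule 3 (post-nasal voicing): /k/ is a voiceless stop immediately after the nasal /m/, so it voices to [g]. /p/ is a voiceless stop immediately after the nasal /m/, so it voices to [b]. /rabidamkimpose/ → rabidamgimbose.
Rule 4 (final vowel raising): /e/ is a mid vowel in word-final position, so it raises to [i]. /rabidamgimbose/ → rabidamgimbosi.

rabidamgimbosi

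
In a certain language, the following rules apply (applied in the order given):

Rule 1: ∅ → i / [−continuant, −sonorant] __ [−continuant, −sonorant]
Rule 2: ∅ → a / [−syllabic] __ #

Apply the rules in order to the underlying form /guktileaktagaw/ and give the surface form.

Rule 1 (stop-cluster i-epenthesis): /k/ and /t/ form a stop–stop cluster, so [i] is inserted between them. /k/ and /t/ form a stop–stop cluster, so [i] is inserted between them. /guktileaktagaw/ → gukitileakitagaw.
Rule 2 (final a-epenthesis): the form ends in the consonant /w/, so [a] is inserted word-finally. /gukitileakitagaw/ → gukitileakitagawa.

gukitileakitagawa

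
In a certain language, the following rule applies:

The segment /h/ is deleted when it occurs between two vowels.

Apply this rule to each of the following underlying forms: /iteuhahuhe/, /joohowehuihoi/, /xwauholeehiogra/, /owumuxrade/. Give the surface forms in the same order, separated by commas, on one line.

/iteuhahuhe/: /h/ occurs between vowels /u/ and /a/, so it deletes. /h/ occurs between vowels /a/ and /u/, so it deletes. /h/ occurs between vowels /u/ and /e/, so it deletes. → [iteuaue].
/joohowehuihoi/: /h/ occurs between vowels /o/ and /o/, so it deletes. /h/ occurs between vowels /e/ and /u/, so it deletes. /h/ occurs between vowels /i/ and /o/, so it deletes. → [joooweuioi].
/xwauholeehiogra/: /h/ occurs between vowels /u/ and /o/, so it deletes. /h/ occurs between vowels /e/ and /i/, so it deletes. → [xwauoleeiogra].
/owumuxrade/: the rule's environment is not met; surfaces unchanged as [owumuxrade].

iteuaue, joooweuioi, xwauoleeiogra, owumuxrade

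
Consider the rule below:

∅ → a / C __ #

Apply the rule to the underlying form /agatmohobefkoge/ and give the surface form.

No segment of /agatmohobefkoge/ meets the structural description of the rule, so the form surfaces unchanged.

agatmohobefkoge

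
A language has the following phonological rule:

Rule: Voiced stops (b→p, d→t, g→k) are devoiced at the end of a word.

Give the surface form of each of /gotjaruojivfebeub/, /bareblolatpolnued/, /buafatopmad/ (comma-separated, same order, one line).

/gotjaruojivfebeub/: /b/ is a voiced stop in word-final position, so it devoices to [p]. → [gotjaruojivfebeup].
/bareblolatpolnued/: /d/ is a voiced stop in word-final position, so it devoices to [t]. → [bareblolatpolnuet].
/buafatopmad/: /d/ is a voiced stop in word-final position, so it devoices to [t]. → [buafatopmat].

gotjaruojivfebeup, bareblolatpolnuet, buafatopmat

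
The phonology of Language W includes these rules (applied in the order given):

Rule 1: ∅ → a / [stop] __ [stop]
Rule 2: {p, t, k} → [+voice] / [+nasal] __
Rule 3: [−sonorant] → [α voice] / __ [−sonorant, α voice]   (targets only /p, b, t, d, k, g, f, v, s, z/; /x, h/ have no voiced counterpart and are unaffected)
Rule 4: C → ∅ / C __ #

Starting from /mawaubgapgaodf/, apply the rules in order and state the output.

Rule 1 (stop-cluster a-epenthesis): /b/ and /g/ form a stop–stop cluster, so [a] is inserted between them. /p/ and /g/ form a stop–stop cluster, so [a] is inserted between them. /mawaubgapgaodf/ → mawaubagapagaodf.
Rule 2 (post-nasal voicing): no segment meets the environment; /mawaubagapagaodf/ is unchanged.
Rule 3 (regressive voicing assimilation): /d/ precedes the voiceless obstruent /f/, so it devoices to [t] by assimilation. /mawaubagapagaodf/ → mawaubagapagaotf.
Rule 4 (final cluster simplification): /f/ is the second consonant of a word-final cluster /tf/, so it deletes. /mawaubagapagaotf/ → mawaubagapagaot.

mawaubagapagaot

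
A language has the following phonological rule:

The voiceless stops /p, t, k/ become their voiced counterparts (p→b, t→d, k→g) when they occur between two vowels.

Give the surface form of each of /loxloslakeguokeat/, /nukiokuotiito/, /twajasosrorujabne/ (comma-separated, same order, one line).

loxloslageguogeat, nugioguodiido, twajasosrorujabne

/loxloslakeguokeat/: /k/ is a voiceless stop between vowels /a/ and /e/, so it voices to [g]. /k/ is a voiceless stop between vowels /o/ and /e/, so it voices to [g]. → [loxloslageguogeat].
/nukiokuotiito/: /k/ is a voiceless stop between vowels /u/ and /i/, so it voices to [g]. /k/ is a voiceless stop between vowels /o/ and /u/, so it voices to [g]. /t/ is a voiceless stop between vowels /o/ and /i/, so it voices to [d]. /t/ is a voiceless stop between vowels /i/ and /o/, so it voices to [d]. → [nugioguodiido].
/twajasosrorujabne/: the rule's environment is not met; surfaces unchanged as [twajasosrorujabne].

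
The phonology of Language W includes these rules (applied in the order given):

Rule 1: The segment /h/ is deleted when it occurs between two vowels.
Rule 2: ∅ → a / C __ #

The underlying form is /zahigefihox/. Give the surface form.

Rule 1 (intervocalic h-deletion): /h/ occurs between vowels /a/ and /i/, so it deletes. /h/ occurs between vowels /i/ and /o/, so it deletes. /zahigefihox/ → zaigefiox.
Rule 2 (final a-epenthesis): the form ends in the consonant /x/, so [a] is inserted word-finally. /zaigefiox/ → zaigefioxa.

zaigefioxa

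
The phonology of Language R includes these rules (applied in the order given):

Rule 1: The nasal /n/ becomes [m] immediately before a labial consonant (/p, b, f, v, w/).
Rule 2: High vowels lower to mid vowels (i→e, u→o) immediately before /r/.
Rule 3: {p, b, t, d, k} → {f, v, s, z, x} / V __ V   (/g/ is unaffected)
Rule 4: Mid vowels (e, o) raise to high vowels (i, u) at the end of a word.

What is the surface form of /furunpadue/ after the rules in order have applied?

Rule 1 (nasal place assimilation): /n/ precedes the labial consonant /p/, so it assimilates in place to [m]. /furunpadue/ → furumpadue.
Rule 2 (pre-rhotic lowering): /u/ is a high vowel immediately before /r/, so it lowers to [o]. /furumpadue/ → forumpadue.
Rule 3 (intervocalic spirantization): /d/ is a stop between vowels /a/ and /u/, so it spirantizes to the fricative [z]. /forumpadue/ → forumpazue.
Rule 4 (final vowel raising): /e/ is a mid vowel in word-final position, so it raises to [i]. /forumpazue/ → forumpazui.

forumpazui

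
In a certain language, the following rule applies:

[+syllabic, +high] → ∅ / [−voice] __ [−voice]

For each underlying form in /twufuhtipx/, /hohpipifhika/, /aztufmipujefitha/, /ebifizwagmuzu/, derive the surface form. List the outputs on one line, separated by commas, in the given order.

twufhtpx, hohppfhka, aztfmipujeftha, ebifizwagmuzu

/twufuhtipx/: /u/ is a high vowel flanked by voiceless consonants /f/ and /h/, so it deletes. /i/ is a high vowel flanked by voiceless consonants /t/ and /p/, so it deletes. → [twufhtpx].
/hohpipifhika/: /i/ is a high vowel flanked by voiceless consonants /p/ and /p/, so it deletes. /i/ is a high vowel flanked by voiceless consonants /p/ and /f/, so it deletes. /i/ is a high vowel flanked by voiceless consonants /h/ and /k/, so it deletes. → [hohppfhka].
/aztufmipujefitha/: /u/ is a high vowel flanked by voiceless consonants /t/ and /f/, so it deletes. /i/ is a high vowel flanked by voiceless consonants /f/ and /t/, so it deletes. → [aztfmipujeftha].
/ebifizwagmuzu/: the rule's environment is not met; surfaces unchanged as [ebifizwagmuzu].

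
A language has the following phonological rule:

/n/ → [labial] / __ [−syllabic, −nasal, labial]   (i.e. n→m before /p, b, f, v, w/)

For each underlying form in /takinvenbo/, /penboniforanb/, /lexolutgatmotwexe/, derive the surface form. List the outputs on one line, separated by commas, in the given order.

/takinvenbo/: /n/ precedes the labial consonant /v/, so it assimilates in place to [m]. /n/ precedes the labial consonant /b/, so it assimilates in place to [m]. → [takimvembo].
/penboniforanb/: /n/ precedes the labial consonant /b/, so it assimilates in place to [m]. /n/ precedes the labial consonant /b/, so it assimilates in place to [m]. → [pemboniforamb].
/lexolutgatmotwexe/: the rule's environment is not met; surfaces unchanged as [lexolutgatmotwexe].

takimvembo, pemboniforamb, lexolutgatmotwexe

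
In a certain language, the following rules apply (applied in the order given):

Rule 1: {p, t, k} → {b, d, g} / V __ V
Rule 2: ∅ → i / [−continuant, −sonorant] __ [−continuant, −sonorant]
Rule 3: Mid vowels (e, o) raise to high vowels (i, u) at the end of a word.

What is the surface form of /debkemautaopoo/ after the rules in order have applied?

Rule 1 (intervocalic voicing): /t/ is a voiceless stop between vowels /u/ and /a/, so it voices to [d]. /p/ is a voiceless stop between vowels /o/ and /o/, so it voices to [b]. /debkemautaopoo/ → debkemaudaoboo.
Rule 2 (stop-cluster i-epenthesis): /b/ and /k/ form a stop–stop cluster, so [i] is inserted between them. /debkemaudaoboo/ → debikemaudaoboo.
Rule 3 (final vowel raising): /o/ is a mid vowel in word-final position, so it raises to [u]. /debikemaudaoboo/ → debikemaudaobou.

debikemaudaobou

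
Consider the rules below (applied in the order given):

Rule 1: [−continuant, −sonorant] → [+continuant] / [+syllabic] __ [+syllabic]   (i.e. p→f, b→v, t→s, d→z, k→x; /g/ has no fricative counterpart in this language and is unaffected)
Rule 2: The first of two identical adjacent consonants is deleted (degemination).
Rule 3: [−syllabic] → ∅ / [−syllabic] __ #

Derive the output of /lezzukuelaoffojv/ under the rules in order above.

lezuxuelaofoj

Rule 1 (intervocalic spirantization): /k/ is a stop between vowels /u/ and /u/, so it spirantizes to the fricative [x]. /lezzukuelaoffojv/ → lezzuxuelaoffojv.
Rule 2 (degemination): /zz/ is a geminate; the first /z/ deletes. /ff/ is a geminate; the first /f/ deletes. /lezzuxuelaoffojv/ → lezuxuelaofojv.
Rule 3 (final cluster simplification): /v/ is the second consonant of a word-final cluster /jv/, so it deletes. /lezuxuelaofojv/ → lezuxuelaofoj.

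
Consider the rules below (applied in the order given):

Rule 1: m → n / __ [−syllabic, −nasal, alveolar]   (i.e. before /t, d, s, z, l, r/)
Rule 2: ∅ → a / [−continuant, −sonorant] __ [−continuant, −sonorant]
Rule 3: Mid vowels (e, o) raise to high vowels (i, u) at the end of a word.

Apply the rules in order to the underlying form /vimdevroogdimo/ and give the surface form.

vindevroogadimu

Rule 1 (nasal place assimilation): /m/ precedes the alveolar consonant /d/, so it assimilates in place to [n]. /vimdevroogdimo/ → vindevroogdimo.
Rule 2 (stop-cluster a-epenthesis): /g/ and /d/ form a stop–stop cluster, so [a] is inserted between them. /vindevroogdimo/ → vindevroogadimo.
Rule 3 (final vowel raising): /o/ is a mid vowel in word-final position, so it raises to [u]. /vindevroogadimo/ → vindevroogadimu.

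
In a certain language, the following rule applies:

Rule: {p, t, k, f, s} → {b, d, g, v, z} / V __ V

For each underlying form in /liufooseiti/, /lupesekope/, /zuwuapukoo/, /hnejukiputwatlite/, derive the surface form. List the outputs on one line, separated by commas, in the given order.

liuvoozeidi, lubezegobe, zuwuabugoo, hnejugibutwatlide

/liufooseiti/: /f/ is a voiceless obstruent between vowels /u/ and /o/, so it voices to [v]. /s/ is a voiceless obstruent between vowels /o/ and /e/, so it voices to [z]. /t/ is a voiceless obstruent between vowels /i/ and /i/, so it voices to [d]. → [liuvoozeidi].
/lupesekope/: /p/ is a voiceless obstruent between vowels /u/ and /e/, so it voices to [b]. /s/ is a voiceless obstruent between vowels /e/ and /e/, so it voices to [z]. /k/ is a voiceless obstruent between vowels /e/ and /o/, so it voices to [g]. /p/ is a voiceless obstruent between vowels /o/ and /e/, so it voices to [b]. → [lubezegobe].
/zuwuapukoo/: /p/ is a voiceless obstruent between vowels /a/ and /u/, so it voices to [b]. /k/ is a voiceless obstruent between vowels /u/ and /o/, so it voices to [g]. → [zuwuabugoo].
/hnejukiputwatlite/: /k/ is a voiceless obstruent between vowels /u/ and /i/, so it voices to [g]. /p/ is a voiceless obstruent between vowels /i/ and /u/, so it voices to [b]. /t/ is a voiceless obstruent between vowels /i/ and /e/, so it voices to [d]. → [hnejugibutwatlide].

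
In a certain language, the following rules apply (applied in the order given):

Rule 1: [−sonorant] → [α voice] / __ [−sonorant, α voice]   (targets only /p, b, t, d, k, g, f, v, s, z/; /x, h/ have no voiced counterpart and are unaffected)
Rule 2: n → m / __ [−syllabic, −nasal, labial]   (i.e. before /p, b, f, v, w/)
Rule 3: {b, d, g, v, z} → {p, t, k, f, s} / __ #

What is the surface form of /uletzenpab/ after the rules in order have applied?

Rule 1 (regressive voicing assimilation): /t/ precedes the voiced obstruent /z/, so it voices to [d] by assimilation. /uletzenpab/ → uledzenpab.
Rule 2 (nasal place assimilation): /n/ precedes the labial consonant /p/, so it assimilates in place to [m]. /uledzenpab/ → uledzempab.
Rule 3 (final devoicing): /b/ is a voiced obstruent in word-final position, so it devoices to [p]. /uledzempab/ → uledzempap.

uledzempap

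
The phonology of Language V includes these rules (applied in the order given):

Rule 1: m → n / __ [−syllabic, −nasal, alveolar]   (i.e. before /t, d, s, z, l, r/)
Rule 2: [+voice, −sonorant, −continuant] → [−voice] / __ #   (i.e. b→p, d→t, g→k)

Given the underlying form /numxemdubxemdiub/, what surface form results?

numxendubxendiup

Rule 1 (nasal place assimilation): /m/ precedes the alveolar consonant /d/, so it assimilates in place to [n]. /m/ precedes the alveolar consonant /d/, so it assimilates in place to [n]. /numxemdubxemdiub/ → numxendubxendiub.
Rule 2 (final devoicing): /b/ is a voiced stop in word-final position, so it devoices to [p]. /numxendubxendiub/ → numxendubxendiup.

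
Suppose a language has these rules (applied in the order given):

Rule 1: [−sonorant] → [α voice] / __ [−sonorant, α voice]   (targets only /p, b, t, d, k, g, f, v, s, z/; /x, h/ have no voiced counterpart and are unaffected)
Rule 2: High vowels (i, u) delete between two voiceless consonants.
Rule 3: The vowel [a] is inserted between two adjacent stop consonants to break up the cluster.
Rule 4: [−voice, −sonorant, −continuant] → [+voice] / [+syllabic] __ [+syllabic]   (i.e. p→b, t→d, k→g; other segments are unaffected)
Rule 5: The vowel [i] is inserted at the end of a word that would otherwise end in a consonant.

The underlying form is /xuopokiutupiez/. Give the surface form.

Rule 1 (regressive voicing assimilation): no segment meets the environment; /xuopokiutupiez/ is unchanged.
Rule 2 (high vowel syncope): /u/ is a high vowel flanked by voiceless consonants /t/ and /p/, so it deletes. /xuopokiutupiez/ → xuopokiutpiez.
Rule 3 (stop-cluster a-epenthesis): /t/ and /p/ form a stop–stop cluster, so [a] is inserted between them. /xuopokiutpiez/ → xuopokiutapiez.
Rule 4 (intervocalic voicing): /p/ is a voiceless stop between vowels /o/ and /o/, so it voices to [b]. /k/ is a voiceless stop between vowels /o/ and /i/, so it voices to [g]. /t/ is a voiceless stop between vowels /u/ and /a/, so it voices to [d]. /p/ is a voiceless stop between vowels /a/ and /i/, so it voices to [b]. /xuopokiutapiez/ → xuobogiudabiez.
Rule 5 (final i-epenthesis): the form ends in the consonant /z/, so [i] is inserted word-finally. /xuobogiudabiez/ → xuobogiudabiezi.

xuobogiudabiezi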